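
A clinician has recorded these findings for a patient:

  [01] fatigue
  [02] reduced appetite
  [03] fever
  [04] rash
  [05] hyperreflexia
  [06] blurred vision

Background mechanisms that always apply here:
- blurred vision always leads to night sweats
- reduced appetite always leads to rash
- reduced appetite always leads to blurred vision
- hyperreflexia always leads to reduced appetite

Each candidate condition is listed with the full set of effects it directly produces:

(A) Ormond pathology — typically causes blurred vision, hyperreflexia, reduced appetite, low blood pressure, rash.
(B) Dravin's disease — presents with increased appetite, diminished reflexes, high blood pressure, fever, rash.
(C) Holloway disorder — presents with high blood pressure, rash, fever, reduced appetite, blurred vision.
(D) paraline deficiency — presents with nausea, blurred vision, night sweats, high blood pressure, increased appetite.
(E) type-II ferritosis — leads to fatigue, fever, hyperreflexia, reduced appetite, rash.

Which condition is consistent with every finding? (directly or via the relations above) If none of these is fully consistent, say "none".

Per-candidate check:
(A) Ormond pathology — fatigue -; reduced appetite +; fever -; rash +; hyperreflexia +; blurred vision +
(B) Dravin's disease — fails on fatigue, reduced appetite, hyperreflexia, blurred vision (predicts increased appetite, not reduced appetite; predicts diminished reflexes, not hyperreflexia)
(C) Holloway disorder — does not account for fatigue, hyperreflexia
(D) paraline deficiency — fatigue -; reduced appetite -; fever -; rash -; hyperreflexia -; blurred vision +
(E) type-II ferritosis — accounts for every observation (blurred vision by reduced appetite → blurred vision)
(E) alone accounts for all the evidence.

E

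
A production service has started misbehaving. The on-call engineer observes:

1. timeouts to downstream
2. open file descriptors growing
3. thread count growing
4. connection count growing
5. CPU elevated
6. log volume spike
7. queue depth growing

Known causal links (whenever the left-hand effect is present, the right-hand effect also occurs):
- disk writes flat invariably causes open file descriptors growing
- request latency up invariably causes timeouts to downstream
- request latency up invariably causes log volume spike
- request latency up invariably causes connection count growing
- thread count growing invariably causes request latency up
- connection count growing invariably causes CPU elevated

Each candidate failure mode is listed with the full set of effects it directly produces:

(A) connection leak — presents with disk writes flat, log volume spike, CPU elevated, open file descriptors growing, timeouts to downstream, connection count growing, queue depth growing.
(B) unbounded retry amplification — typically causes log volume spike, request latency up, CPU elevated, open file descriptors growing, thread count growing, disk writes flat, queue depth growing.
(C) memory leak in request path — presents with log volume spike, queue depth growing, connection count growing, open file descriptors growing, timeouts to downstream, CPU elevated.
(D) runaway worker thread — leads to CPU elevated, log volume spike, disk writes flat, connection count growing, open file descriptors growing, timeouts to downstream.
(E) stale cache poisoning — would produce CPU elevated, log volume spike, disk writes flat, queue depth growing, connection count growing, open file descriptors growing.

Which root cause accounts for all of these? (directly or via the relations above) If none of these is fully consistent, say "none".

B

Per-candidate check:
(A) connection leak — timeouts to downstream match; open file descriptors growing match; thread count growing miss; connection count growing match; CPU elevated match; log volume spike match; queue depth growing match
(B) unbounded retry amplification — timeouts to downstream match (by request latency up → timeouts to downstream); open file descriptors growing match; thread count growing match; connection count growing match (by request latency up → connection count growing); CPU elevated match; log volume spike match; queue depth growing match
(C) memory leak in request path — timeouts to downstream match; open file descriptors growing match; thread count growing miss; connection count growing match; CPU elevated match; log volume spike match; queue depth growing match
(D) runaway worker thread — timeouts to downstream match; open file descriptors growing match; thread count growing miss; connection count growing match; CPU elevated match; log volume spike match; queue depth growing miss
(E) stale cache poisoning — does not account for timeouts to downstream, thread count growing
(B) alone accounts for all the evidence.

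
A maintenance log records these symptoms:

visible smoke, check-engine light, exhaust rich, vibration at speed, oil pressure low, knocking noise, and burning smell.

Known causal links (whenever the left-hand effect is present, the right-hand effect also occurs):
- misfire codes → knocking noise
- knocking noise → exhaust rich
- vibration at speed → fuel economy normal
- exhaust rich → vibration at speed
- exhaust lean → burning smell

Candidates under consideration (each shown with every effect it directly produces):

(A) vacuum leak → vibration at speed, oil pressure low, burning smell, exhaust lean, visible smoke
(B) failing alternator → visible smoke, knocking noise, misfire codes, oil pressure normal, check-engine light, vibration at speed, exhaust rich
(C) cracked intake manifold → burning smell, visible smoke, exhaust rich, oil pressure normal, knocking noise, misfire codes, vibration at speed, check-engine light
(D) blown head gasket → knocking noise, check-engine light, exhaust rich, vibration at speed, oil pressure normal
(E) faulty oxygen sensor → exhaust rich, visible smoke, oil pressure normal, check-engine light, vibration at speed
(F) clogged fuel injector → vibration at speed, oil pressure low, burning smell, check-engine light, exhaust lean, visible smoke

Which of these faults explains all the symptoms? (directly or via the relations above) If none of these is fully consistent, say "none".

For each candidate, compare predicted effects to what was observed:
(A) vacuum leak — fails on check-engine light, exhaust rich, knocking noise (predicts exhaust lean, not exhaust rich)
(B) failing alternator — visible smoke yes; check-engine light yes; exhaust rich yes; vibration at speed yes; oil pressure low NO; knocking noise yes; burning smell NO
(C) cracked intake manifold — visible smoke yes; check-engine light yes; exhaust rich yes; vibration at speed yes; oil pressure low NO; knocking noise yes; burning smell yes
(D) blown head gasket — visible smoke NO; check-engine light yes; exhaust rich yes; vibration at speed yes; oil pressure low NO; knocking noise yes; burning smell NO
(E) faulty oxygen sensor — visible smoke yes; check-engine light yes; exhaust rich yes; vibration at speed yes; oil pressure low NO; knocking noise NO; burning smell NO
(F) clogged fuel injector — fails on exhaust rich, knocking noise (predicts exhaust lean, not exhaust rich)
No candidate is consistent with all observations.

none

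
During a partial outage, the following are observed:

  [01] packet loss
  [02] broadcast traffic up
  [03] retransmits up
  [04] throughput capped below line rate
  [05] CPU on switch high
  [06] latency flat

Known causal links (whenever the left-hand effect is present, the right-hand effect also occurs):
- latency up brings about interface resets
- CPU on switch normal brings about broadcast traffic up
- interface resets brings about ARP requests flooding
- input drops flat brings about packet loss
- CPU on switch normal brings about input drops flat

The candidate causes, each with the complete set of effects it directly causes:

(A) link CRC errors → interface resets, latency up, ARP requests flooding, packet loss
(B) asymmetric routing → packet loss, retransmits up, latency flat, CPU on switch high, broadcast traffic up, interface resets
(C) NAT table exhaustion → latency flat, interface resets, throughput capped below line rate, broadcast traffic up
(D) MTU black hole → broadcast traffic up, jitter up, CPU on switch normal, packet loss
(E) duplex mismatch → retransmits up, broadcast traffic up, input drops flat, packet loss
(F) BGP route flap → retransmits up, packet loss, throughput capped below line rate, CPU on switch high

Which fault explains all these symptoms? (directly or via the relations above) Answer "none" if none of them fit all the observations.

none

Checking each candidate against the observations:
(A) link CRC errors — fails on broadcast traffic up, retransmits up, throughput capped below line rate, CPU on switch high, latency flat (predicts latency up, not latency flat)
(B) asymmetric routing — does not account for throughput capped below line rate
(C) NAT table exhaustion — packet loss ✗; broadcast traffic up ✓; retransmits up ✗; throughput capped below line rate ✓; CPU on switch high ✗; latency flat ✓
(D) MTU black hole — fails on retransmits up, throughput capped below line rate, CPU on switch high, latency flat (predicts CPU on switch normal, not CPU on switch high)
(E) duplex mismatch — packet loss ✓; broadcast traffic up ✓; retransmits up ✓; throughput capped below line rate ✗; CPU on switch high ✗; latency flat ✗
(F) BGP route flap — packet loss ✓; broadcast traffic up ✗; retransmits up ✓; throughput capped below line rate ✓; CPU on switch high ✓; latency flat ✗
Every candidate fails on at least one observation.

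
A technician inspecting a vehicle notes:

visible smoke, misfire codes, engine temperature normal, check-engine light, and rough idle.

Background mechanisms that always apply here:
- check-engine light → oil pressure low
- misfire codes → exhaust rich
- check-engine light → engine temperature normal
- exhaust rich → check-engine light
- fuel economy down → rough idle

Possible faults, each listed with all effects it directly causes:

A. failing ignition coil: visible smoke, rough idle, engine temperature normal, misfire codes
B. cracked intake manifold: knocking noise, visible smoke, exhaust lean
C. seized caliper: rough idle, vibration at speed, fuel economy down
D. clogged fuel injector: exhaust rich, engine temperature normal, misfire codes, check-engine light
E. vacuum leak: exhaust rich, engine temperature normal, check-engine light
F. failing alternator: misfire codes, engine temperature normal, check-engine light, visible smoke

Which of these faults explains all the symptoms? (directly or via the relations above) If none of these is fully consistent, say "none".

Checking each candidate against the observations:
(A) failing ignition coil — visible smoke match; misfire codes match; engine temperature normal match; check-engine light match (via misfire codes → exhaust rich → check-engine light); rough idle match
(B) cracked intake manifold — visible smoke match; misfire codes miss; engine temperature normal miss; check-engine light miss; rough idle miss
(C) seized caliper — visible smoke miss; misfire codes miss; engine temperature normal miss; check-engine light miss; rough idle match
(D) clogged fuel injector — visible smoke miss; misfire codes match; engine temperature normal match; check-engine light match; rough idle miss
(E) vacuum leak — visible smoke miss; misfire codes miss; engine temperature normal match; check-engine light match; rough idle miss
(F) failing alternator — visible smoke match; misfire codes match; engine temperature normal match; check-engine light match; rough idle miss
(A) is the only candidate with no mismatches.

A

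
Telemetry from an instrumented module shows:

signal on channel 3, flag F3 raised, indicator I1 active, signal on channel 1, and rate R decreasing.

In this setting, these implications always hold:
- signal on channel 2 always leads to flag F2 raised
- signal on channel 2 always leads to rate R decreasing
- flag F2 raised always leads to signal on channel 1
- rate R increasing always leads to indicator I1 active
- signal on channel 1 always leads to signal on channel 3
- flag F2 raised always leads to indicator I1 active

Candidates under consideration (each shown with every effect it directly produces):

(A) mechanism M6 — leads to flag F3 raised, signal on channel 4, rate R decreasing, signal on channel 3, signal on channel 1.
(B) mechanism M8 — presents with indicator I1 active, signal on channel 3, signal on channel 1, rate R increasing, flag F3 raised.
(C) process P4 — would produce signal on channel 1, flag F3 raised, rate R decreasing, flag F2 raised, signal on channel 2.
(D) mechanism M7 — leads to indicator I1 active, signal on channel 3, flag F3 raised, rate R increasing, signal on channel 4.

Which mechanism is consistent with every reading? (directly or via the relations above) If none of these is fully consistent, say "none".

C

Per-candidate check:
(A) mechanism M6 — signal on channel 3 +; flag F3 raised +; indicator I1 active -; signal on channel 1 +; rate R decreasing +
(B) mechanism M8 — fails on rate R decreasing (predicts rate R increasing, not rate R decreasing)
(C) process P4 — accounts for every observation (signal on channel 3 via signal on channel 1 → signal on channel 3)
(D) mechanism M7 — signal on channel 3 +; flag F3 raised +; indicator I1 active +; signal on channel 1 -; rate R decreasing -
(C) alone accounts for all the evidence.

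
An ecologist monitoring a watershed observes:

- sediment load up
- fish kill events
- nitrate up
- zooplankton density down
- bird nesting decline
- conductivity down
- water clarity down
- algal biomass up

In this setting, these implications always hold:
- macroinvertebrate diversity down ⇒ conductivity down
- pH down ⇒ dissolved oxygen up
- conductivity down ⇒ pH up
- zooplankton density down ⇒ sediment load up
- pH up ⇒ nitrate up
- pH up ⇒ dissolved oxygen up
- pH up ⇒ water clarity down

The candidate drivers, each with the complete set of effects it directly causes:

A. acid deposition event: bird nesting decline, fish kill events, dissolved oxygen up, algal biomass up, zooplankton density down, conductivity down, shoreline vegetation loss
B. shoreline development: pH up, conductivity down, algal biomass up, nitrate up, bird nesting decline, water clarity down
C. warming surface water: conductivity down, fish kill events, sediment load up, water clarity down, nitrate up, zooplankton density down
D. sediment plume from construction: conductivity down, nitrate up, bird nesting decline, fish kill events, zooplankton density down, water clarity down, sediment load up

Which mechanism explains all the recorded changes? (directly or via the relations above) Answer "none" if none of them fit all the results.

A

Per-candidate check:
(A) acid deposition event — sediment load up match (through zooplankton density down → sediment load up); fish kill events match; nitrate up match (through conductivity down → pH up → nitrate up); zooplankton density down match; bird nesting decline match; conductivity down match; water clarity down match (through conductivity down → pH up → water clarity down); algal biomass up match
(B) shoreline development — sediment load up miss; fish kill events miss; nitrate up match; zooplankton density down miss; bird nesting decline match; conductivity down match; water clarity down match; algal biomass up match
(C) warming surface water — sediment load up match; fish kill events match; nitrate up match; zooplankton density down match; bird nesting decline miss; conductivity down match; water clarity down match; algal biomass up miss
(D) sediment plume from construction — sediment load up match; fish kill events match; nitrate up match; zooplankton density down match; bird nesting decline match; conductivity down match; water clarity down match; algal biomass up miss
Only (A) is consistent with every observation.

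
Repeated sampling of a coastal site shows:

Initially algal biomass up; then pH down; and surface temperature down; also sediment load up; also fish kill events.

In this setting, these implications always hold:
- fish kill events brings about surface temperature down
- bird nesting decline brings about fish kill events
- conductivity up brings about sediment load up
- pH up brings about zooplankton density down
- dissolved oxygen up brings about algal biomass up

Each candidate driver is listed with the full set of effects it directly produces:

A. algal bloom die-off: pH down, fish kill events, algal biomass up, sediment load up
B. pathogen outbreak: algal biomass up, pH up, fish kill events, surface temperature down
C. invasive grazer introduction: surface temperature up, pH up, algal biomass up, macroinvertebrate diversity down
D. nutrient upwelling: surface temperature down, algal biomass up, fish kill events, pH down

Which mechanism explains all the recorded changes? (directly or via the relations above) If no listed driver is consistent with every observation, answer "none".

A

For each candidate, compare predicted effects to what was observed:
(A) algal bloom die-off — accounts for every observation (surface temperature down by fish kill events → surface temperature down)
(B) pathogen outbreak — algal biomass up ✓; pH down ✗; surface temperature down ✓; sediment load up ✗; fish kill events ✓
(C) invasive grazer introduction — fails on pH down, surface temperature down, sediment load up, fish kill events (predicts pH up, not pH down; predicts surface temperature up, not surface temperature down)
(D) nutrient upwelling — algal biomass up ✓; pH down ✓; surface temperature down ✓; sediment load up ✗; fish kill events ✓
Only (A) is consistent with every observation.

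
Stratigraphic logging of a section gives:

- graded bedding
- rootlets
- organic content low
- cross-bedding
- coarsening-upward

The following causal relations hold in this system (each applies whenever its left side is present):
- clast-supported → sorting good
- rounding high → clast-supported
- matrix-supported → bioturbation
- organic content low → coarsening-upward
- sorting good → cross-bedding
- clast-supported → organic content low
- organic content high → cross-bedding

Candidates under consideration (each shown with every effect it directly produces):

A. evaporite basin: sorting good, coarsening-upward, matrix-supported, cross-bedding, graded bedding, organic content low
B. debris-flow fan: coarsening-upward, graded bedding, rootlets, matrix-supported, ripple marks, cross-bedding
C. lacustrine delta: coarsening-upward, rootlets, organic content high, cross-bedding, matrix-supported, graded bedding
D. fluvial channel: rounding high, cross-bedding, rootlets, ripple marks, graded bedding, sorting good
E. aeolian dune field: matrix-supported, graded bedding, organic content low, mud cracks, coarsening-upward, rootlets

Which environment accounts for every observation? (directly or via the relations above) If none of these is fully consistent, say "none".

D

For each candidate, compare predicted effects to what was observed:
(A) evaporite basin — does not account for rootlets
(B) debris-flow fan — does not account for organic content low
(C) lacustrine delta — fails on organic content low (predicts organic content high, not organic content low)
(D) fluvial channel — graded bedding ✓; rootlets ✓; organic content low ✓ (by rounding high → clast-supported → organic content low); cross-bedding ✓; coarsening-upward ✓ (by rounding high → clast-supported → organic content low → coarsening-upward)
(E) aeolian dune field — graded bedding ✓; rootlets ✓; organic content low ✓; cross-bedding ✗; coarsening-upward ✓
Only (D) is consistent with every observation.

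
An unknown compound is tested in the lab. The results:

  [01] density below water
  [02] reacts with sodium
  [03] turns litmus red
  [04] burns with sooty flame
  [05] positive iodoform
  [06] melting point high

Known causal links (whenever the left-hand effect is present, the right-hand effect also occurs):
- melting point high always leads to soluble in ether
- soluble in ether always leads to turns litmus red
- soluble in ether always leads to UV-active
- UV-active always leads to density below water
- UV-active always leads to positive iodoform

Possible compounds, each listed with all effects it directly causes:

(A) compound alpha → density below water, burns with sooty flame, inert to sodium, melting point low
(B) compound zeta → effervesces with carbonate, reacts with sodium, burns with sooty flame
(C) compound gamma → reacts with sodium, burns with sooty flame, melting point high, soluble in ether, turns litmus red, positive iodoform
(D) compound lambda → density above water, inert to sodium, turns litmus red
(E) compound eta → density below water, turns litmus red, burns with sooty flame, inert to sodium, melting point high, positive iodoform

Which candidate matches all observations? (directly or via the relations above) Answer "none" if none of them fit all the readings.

C

Checking each candidate against the observations:
(A) compound alpha — density below water match; reacts with sodium miss; turns litmus red miss; burns with sooty flame match; positive iodoform miss; melting point high miss
(B) compound zeta — does not account for density below water, turns litmus red, positive iodoform, melting point high
(C) compound gamma — density below water match (via soluble in ether → UV-active → density below water); reacts with sodium match; turns litmus red match; burns with sooty flame match; positive iodoform match; melting point high match
(D) compound lambda — density below water miss; reacts with sodium miss; turns litmus red match; burns with sooty flame miss; positive iodoform miss; melting point high miss
(E) compound eta — density below water match; reacts with sodium miss; turns litmus red match; burns with sooty flame match; positive iodoform match; melting point high match
Only (C) is consistent with every observation.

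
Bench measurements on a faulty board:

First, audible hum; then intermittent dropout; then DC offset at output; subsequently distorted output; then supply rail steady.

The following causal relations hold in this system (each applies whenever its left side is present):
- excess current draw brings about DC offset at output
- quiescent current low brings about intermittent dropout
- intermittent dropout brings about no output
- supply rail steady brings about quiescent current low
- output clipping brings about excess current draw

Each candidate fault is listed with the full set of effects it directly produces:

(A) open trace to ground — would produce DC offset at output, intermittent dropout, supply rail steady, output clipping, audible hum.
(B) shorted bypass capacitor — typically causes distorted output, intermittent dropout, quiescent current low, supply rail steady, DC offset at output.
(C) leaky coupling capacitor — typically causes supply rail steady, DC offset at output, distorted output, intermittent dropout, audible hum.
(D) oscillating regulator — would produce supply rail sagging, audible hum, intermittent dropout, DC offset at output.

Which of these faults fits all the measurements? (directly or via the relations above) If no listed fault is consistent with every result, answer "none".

C

Testing each hypothesis:
(A) open trace to ground — audible hum yes; intermittent dropout yes; DC offset at output yes; distorted output NO; supply rail steady yes
(B) shorted bypass capacitor — audible hum NO; intermittent dropout yes; DC offset at output yes; distorted output yes; supply rail steady yes
(C) leaky coupling capacitor — audible hum yes; intermittent dropout yes; DC offset at output yes; distorted output yes; supply rail steady yes
(D) oscillating regulator — audible hum yes; intermittent dropout yes; DC offset at output yes; distorted output NO; supply rail steady NO
Only (C) is consistent with every observation.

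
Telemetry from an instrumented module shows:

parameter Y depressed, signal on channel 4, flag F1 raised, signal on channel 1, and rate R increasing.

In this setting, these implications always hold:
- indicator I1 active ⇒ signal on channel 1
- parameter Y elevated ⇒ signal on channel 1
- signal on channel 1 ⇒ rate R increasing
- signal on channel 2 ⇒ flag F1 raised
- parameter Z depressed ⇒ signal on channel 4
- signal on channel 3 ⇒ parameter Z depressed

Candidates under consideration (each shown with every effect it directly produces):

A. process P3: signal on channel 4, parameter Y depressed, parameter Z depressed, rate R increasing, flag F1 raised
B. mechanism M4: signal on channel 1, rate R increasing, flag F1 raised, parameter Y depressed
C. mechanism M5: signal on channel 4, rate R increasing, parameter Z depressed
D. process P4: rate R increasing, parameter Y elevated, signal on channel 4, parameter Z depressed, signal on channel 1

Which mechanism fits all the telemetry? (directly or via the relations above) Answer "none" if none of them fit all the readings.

none

Per-candidate check:
(A) process P3 — parameter Y depressed yes; signal on channel 4 yes; flag F1 raised yes; signal on channel 1 NO; rate R increasing yes
(B) mechanism M4 — does not account for signal on channel 4
(C) mechanism M5 — parameter Y depressed NO; signal on channel 4 yes; flag F1 raised NO; signal on channel 1 NO; rate R increasing yes
(D) process P4 — parameter Y depressed NO; signal on channel 4 yes; flag F1 raised NO; signal on channel 1 yes; rate R increasing yes
Every candidate fails on at least one observation.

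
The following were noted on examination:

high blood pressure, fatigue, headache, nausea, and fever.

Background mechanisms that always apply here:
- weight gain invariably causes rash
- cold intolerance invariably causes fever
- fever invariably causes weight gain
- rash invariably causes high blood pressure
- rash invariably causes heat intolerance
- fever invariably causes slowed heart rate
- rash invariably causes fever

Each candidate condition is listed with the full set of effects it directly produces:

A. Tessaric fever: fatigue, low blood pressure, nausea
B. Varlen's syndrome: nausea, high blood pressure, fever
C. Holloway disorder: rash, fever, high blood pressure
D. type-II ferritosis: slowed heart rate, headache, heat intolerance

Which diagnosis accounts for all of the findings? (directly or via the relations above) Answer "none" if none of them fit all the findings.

Checking each candidate against the observations:
(A) Tessaric fever — fails on high blood pressure, headache, fever (predicts low blood pressure, not high blood pressure)
(B) Varlen's syndrome — does not account for fatigue, headache
(C) Holloway disorder — does not account for fatigue, headache, nausea
(D) type-II ferritosis — high blood pressure -; fatigue -; headache +; nausea -; fever -
Every candidate fails on at least one observation.

none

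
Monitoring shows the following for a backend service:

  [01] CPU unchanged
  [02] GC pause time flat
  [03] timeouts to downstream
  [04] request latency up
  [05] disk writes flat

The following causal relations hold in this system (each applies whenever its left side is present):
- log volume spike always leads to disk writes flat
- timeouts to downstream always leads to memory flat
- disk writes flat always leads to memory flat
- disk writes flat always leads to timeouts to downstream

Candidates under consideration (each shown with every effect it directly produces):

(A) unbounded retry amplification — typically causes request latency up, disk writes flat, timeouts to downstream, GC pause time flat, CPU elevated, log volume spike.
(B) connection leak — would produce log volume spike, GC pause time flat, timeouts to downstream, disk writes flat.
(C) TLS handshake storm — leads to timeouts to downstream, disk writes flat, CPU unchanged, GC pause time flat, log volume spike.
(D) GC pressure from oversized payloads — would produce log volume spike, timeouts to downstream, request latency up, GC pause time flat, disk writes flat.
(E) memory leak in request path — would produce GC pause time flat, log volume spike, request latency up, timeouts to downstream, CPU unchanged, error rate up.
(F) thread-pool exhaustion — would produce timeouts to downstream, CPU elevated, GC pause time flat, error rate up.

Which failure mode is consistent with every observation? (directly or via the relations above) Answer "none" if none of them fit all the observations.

Per-candidate check:
(A) unbounded retry amplification — fails on CPU unchanged (predicts CPU elevated, not CPU unchanged)
(B) connection leak — CPU unchanged miss; GC pause time flat match; timeouts to downstream match; request latency up miss; disk writes flat match
(C) TLS handshake storm — CPU unchanged match; GC pause time flat match; timeouts to downstream match; request latency up miss; disk writes flat match
(D) GC pressure from oversized payloads — CPU unchanged miss; GC pause time flat match; timeouts to downstream match; request latency up match; disk writes flat match
(E) memory leak in request path — CPU unchanged match; GC pause time flat match; timeouts to downstream match; request latency up match; disk writes flat match (through log volume spike → disk writes flat)
(F) thread-pool exhaustion — CPU unchanged miss; GC pause time flat match; timeouts to downstream match; request latency up miss; disk writes flat miss
Only (E) is consistent with every observation.

E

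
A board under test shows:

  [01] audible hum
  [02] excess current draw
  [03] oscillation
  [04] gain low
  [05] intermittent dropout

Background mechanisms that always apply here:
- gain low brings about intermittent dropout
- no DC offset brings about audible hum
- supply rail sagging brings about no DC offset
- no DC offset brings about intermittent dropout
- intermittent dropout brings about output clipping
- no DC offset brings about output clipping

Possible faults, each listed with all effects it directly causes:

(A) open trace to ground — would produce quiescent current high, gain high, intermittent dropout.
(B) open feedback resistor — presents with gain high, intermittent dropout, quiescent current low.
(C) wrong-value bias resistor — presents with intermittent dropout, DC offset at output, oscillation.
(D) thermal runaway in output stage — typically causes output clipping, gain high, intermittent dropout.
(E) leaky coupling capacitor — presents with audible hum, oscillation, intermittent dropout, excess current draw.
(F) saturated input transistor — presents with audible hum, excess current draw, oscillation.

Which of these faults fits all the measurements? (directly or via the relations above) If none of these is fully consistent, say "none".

Testing each hypothesis:
(A) open trace to ground — audible hum -; excess current draw -; oscillation -; gain low -; intermittent dropout +
(B) open feedback resistor — fails on audible hum, excess current draw, oscillation, gain low (predicts gain high, not gain low)
(C) wrong-value bias resistor — does not account for audible hum, excess current draw, gain low
(D) thermal runaway in output stage — fails on audible hum, excess current draw, oscillation, gain low (predicts gain high, not gain low)
(E) leaky coupling capacitor — audible hum +; excess current draw +; oscillation +; gain low -; intermittent dropout +
(F) saturated input transistor — audible hum +; excess current draw +; oscillation +; gain low -; intermittent dropout -
Every candidate fails on at least one observation.

none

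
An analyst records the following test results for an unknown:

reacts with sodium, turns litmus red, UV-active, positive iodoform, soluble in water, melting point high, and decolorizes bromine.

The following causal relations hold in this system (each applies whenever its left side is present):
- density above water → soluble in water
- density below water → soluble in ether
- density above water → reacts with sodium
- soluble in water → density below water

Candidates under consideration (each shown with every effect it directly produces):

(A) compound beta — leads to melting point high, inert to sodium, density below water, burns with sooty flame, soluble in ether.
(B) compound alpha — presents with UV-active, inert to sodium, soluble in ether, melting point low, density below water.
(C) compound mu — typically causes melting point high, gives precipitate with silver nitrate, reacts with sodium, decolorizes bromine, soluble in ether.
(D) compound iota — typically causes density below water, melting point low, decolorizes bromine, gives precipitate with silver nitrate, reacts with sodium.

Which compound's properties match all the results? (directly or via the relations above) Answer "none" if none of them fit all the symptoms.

none

Checking each candidate against the observations:
(A) compound beta — fails on reacts with sodium, turns litmus red, UV-active, positive iodoform, soluble in water, decolorizes bromine (predicts inert to sodium, not reacts with sodium)
(B) compound alpha — reacts with sodium ✗; turns litmus red ✗; UV-active ✓; positive iodoform ✗; soluble in water ✗; melting point high ✗; decolorizes bromine ✗
(C) compound mu — does not account for turns litmus red, UV-active, positive iodoform, soluble in water
(D) compound iota — fails on turns litmus red, UV-active, positive iodoform, soluble in water, melting point high (predicts melting point low, not melting point high)
No candidate is consistent with all observations.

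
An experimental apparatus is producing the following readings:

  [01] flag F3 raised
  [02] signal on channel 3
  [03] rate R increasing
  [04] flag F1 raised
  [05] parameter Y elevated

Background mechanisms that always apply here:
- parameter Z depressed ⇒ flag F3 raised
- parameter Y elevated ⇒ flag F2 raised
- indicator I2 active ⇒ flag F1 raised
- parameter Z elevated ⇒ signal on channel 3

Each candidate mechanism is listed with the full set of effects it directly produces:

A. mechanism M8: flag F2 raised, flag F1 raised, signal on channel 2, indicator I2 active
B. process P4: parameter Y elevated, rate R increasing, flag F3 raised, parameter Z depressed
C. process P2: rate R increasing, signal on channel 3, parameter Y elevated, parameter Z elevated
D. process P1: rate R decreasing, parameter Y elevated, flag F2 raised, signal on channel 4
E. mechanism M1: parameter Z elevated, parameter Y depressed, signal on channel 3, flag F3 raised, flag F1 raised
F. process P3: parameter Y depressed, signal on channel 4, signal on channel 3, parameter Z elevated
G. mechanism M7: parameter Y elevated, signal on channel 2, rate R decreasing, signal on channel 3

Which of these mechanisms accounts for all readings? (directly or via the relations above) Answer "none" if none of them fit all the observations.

Checking each candidate against the observations:
(A) mechanism M8 — flag F3 raised -; signal on channel 3 -; rate R increasing -; flag F1 raised +; parameter Y elevated -
(B) process P4 — flag F3 raised +; signal on channel 3 -; rate R increasing +; flag F1 raised -; parameter Y elevated +
(C) process P2 — does not account for flag F3 raised, flag F1 raised
(D) process P1 — fails on flag F3 raised, signal on channel 3, rate R increasing, flag F1 raised (predicts rate R decreasing, not rate R increasing)
(E) mechanism M1 — fails on rate R increasing, parameter Y elevated (predicts parameter Y depressed, not parameter Y elevated)
(F) process P3 — fails on flag F3 raised, rate R increasing, flag F1 raised, parameter Y elevated (predicts parameter Y depressed, not parameter Y elevated)
(G) mechanism M7 — fails on flag F3 raised, rate R increasing, flag F1 raised (predicts rate R decreasing, not rate R increasing)
No candidate is consistent with all observations.

none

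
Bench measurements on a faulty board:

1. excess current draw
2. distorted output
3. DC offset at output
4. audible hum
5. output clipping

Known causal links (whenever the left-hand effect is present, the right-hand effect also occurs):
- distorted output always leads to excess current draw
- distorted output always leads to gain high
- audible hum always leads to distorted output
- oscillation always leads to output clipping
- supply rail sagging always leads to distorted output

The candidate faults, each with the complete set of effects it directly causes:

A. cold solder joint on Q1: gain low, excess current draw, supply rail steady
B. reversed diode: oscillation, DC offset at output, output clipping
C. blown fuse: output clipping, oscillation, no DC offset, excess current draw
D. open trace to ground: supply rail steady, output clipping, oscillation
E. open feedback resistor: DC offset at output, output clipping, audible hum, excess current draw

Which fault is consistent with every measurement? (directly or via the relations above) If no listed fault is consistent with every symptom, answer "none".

Checking each candidate against the observations:
(A) cold solder joint on Q1 — excess current draw +; distorted output -; DC offset at output -; audible hum -; output clipping -
(B) reversed diode — excess current draw -; distorted output -; DC offset at output +; audible hum -; output clipping +
(C) blown fuse — excess current draw +; distorted output -; DC offset at output -; audible hum -; output clipping +
(D) open trace to ground — does not account for excess current draw, distorted output, DC offset at output, audible hum
(E) open feedback resistor — excess current draw +; distorted output + (via audible hum → distorted output); DC offset at output +; audible hum +; output clipping +
(E) alone accounts for all the evidence.

E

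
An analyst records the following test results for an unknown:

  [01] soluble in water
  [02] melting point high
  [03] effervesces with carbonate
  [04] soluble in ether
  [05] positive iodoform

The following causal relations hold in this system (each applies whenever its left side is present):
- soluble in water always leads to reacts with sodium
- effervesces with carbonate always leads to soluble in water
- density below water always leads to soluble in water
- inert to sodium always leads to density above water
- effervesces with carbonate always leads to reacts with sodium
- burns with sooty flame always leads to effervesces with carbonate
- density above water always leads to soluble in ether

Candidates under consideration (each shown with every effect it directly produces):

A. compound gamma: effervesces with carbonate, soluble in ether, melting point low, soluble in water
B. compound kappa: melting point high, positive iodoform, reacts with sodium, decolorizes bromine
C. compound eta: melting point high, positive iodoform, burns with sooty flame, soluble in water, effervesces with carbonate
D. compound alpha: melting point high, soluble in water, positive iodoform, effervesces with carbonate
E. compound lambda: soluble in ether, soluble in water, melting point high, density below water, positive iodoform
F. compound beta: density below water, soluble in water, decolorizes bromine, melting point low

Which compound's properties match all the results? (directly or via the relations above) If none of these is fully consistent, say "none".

For each candidate, compare predicted effects to what was observed:
(A) compound gamma — soluble in water yes; melting point high NO; effervesces with carbonate yes; soluble in ether yes; positive iodoform NO
(B) compound kappa — soluble in water NO; melting point high yes; effervesces with carbonate NO; soluble in ether NO; positive iodoform yes
(C) compound eta — does not account for soluble in ether
(D) compound alpha — does not account for soluble in ether
(E) compound lambda — soluble in water yes; melting point high yes; effervesces with carbonate NO; soluble in ether yes; positive iodoform yes
(F) compound beta — soluble in water yes; melting point high NO; effervesces with carbonate NO; soluble in ether NO; positive iodoform NO
None of the listed candidates fits everything.

none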